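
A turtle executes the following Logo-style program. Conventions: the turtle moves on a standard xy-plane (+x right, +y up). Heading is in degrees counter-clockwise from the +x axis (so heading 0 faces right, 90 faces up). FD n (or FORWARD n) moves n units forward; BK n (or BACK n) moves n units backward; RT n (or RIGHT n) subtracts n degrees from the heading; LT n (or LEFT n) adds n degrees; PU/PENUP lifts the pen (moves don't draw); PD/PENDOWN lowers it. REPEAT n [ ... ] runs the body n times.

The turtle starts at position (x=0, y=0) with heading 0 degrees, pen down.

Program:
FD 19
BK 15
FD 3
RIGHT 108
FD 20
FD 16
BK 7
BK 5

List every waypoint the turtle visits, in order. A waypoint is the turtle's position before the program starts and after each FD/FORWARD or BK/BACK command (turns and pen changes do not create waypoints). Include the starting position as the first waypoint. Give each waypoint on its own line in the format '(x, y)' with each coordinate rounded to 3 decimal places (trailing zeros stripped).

Answer: (0, 0)
(19, 0)
(4, 0)
(7, 0)
(0.82, -19.021)
(-4.125, -34.238)
(-1.961, -27.581)
(-0.416, -22.825)

Derivation:
Executing turtle program step by step:
Start: pos=(0,0), heading=0, pen down
FD 19: (0,0) -> (19,0) [heading=0, draw]
BK 15: (19,0) -> (4,0) [heading=0, draw]
FD 3: (4,0) -> (7,0) [heading=0, draw]
RT 108: heading 0 -> 252
FD 20: (7,0) -> (0.82,-19.021) [heading=252, draw]
FD 16: (0.82,-19.021) -> (-4.125,-34.238) [heading=252, draw]
BK 7: (-4.125,-34.238) -> (-1.961,-27.581) [heading=252, draw]
BK 5: (-1.961,-27.581) -> (-0.416,-22.825) [heading=252, draw]
Final: pos=(-0.416,-22.825), heading=252, 7 segment(s) drawn
Waypoints (8 total):
(0, 0)
(19, 0)
(4, 0)
(7, 0)
(0.82, -19.021)
(-4.125, -34.238)
(-1.961, -27.581)
(-0.416, -22.825)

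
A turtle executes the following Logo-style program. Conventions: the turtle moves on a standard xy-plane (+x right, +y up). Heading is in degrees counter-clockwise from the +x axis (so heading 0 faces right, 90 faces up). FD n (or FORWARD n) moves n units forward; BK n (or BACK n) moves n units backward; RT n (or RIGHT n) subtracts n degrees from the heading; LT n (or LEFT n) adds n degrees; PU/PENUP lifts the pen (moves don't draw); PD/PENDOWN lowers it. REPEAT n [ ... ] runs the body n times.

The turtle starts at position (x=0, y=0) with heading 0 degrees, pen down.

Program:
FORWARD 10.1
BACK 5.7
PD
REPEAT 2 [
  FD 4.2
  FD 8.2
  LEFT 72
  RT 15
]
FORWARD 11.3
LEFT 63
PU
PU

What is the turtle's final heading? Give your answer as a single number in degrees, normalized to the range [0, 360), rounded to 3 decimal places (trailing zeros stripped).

Executing turtle program step by step:
Start: pos=(0,0), heading=0, pen down
FD 10.1: (0,0) -> (10.1,0) [heading=0, draw]
BK 5.7: (10.1,0) -> (4.4,0) [heading=0, draw]
PD: pen down
REPEAT 2 [
  -- iteration 1/2 --
  FD 4.2: (4.4,0) -> (8.6,0) [heading=0, draw]
  FD 8.2: (8.6,0) -> (16.8,0) [heading=0, draw]
  LT 72: heading 0 -> 72
  RT 15: heading 72 -> 57
  -- iteration 2/2 --
  FD 4.2: (16.8,0) -> (19.087,3.522) [heading=57, draw]
  FD 8.2: (19.087,3.522) -> (23.554,10.4) [heading=57, draw]
  LT 72: heading 57 -> 129
  RT 15: heading 129 -> 114
]
FD 11.3: (23.554,10.4) -> (18.957,20.723) [heading=114, draw]
LT 63: heading 114 -> 177
PU: pen up
PU: pen up
Final: pos=(18.957,20.723), heading=177, 7 segment(s) drawn

Answer: 177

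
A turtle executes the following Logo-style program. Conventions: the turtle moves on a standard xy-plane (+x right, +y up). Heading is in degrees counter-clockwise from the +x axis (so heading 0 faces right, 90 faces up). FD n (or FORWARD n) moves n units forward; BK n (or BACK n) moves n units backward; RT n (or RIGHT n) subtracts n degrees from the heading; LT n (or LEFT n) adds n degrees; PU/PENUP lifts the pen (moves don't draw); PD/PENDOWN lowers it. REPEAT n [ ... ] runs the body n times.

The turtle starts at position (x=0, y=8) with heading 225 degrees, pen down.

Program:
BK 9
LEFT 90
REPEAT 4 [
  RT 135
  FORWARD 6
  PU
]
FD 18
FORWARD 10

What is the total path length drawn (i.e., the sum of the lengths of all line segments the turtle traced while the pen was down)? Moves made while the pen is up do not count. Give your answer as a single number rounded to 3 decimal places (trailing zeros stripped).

Answer: 15

Derivation:
Executing turtle program step by step:
Start: pos=(0,8), heading=225, pen down
BK 9: (0,8) -> (6.364,14.364) [heading=225, draw]
LT 90: heading 225 -> 315
REPEAT 4 [
  -- iteration 1/4 --
  RT 135: heading 315 -> 180
  FD 6: (6.364,14.364) -> (0.364,14.364) [heading=180, draw]
  PU: pen up
  -- iteration 2/4 --
  RT 135: heading 180 -> 45
  FD 6: (0.364,14.364) -> (4.607,18.607) [heading=45, move]
  PU: pen up
  -- iteration 3/4 --
  RT 135: heading 45 -> 270
  FD 6: (4.607,18.607) -> (4.607,12.607) [heading=270, move]
  PU: pen up
  -- iteration 4/4 --
  RT 135: heading 270 -> 135
  FD 6: (4.607,12.607) -> (0.364,16.849) [heading=135, move]
  PU: pen up
]
FD 18: (0.364,16.849) -> (-12.364,29.577) [heading=135, move]
FD 10: (-12.364,29.577) -> (-19.435,36.648) [heading=135, move]
Final: pos=(-19.435,36.648), heading=135, 2 segment(s) drawn

Segment lengths:
  seg 1: (0,8) -> (6.364,14.364), length = 9
  seg 2: (6.364,14.364) -> (0.364,14.364), length = 6
Total = 15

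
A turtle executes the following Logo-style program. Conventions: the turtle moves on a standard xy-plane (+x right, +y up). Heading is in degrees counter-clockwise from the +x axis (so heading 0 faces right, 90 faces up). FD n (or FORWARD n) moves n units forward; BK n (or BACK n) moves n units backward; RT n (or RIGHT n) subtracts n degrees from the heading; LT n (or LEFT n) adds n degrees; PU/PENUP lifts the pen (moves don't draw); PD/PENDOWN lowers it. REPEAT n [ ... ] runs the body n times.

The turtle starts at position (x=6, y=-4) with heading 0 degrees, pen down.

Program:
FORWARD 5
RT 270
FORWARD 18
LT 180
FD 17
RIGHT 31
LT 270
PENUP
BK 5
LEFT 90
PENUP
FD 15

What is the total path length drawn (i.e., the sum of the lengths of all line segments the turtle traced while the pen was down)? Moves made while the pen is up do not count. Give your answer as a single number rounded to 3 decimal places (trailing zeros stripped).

Answer: 40

Derivation:
Executing turtle program step by step:
Start: pos=(6,-4), heading=0, pen down
FD 5: (6,-4) -> (11,-4) [heading=0, draw]
RT 270: heading 0 -> 90
FD 18: (11,-4) -> (11,14) [heading=90, draw]
LT 180: heading 90 -> 270
FD 17: (11,14) -> (11,-3) [heading=270, draw]
RT 31: heading 270 -> 239
LT 270: heading 239 -> 149
PU: pen up
BK 5: (11,-3) -> (15.286,-5.575) [heading=149, move]
LT 90: heading 149 -> 239
PU: pen up
FD 15: (15.286,-5.575) -> (7.56,-18.433) [heading=239, move]
Final: pos=(7.56,-18.433), heading=239, 3 segment(s) drawn

Segment lengths:
  seg 1: (6,-4) -> (11,-4), length = 5
  seg 2: (11,-4) -> (11,14), length = 18
  seg 3: (11,14) -> (11,-3), length = 17
Total = 40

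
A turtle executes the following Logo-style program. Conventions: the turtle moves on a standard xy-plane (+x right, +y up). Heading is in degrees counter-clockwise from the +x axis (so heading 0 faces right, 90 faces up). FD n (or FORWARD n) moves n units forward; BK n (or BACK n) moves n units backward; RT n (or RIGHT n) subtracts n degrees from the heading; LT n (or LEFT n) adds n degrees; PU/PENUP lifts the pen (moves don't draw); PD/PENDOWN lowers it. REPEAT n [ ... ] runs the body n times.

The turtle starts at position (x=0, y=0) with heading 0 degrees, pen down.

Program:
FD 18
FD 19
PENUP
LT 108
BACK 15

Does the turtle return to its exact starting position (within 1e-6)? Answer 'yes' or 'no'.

Executing turtle program step by step:
Start: pos=(0,0), heading=0, pen down
FD 18: (0,0) -> (18,0) [heading=0, draw]
FD 19: (18,0) -> (37,0) [heading=0, draw]
PU: pen up
LT 108: heading 0 -> 108
BK 15: (37,0) -> (41.635,-14.266) [heading=108, move]
Final: pos=(41.635,-14.266), heading=108, 2 segment(s) drawn

Start position: (0, 0)
Final position: (41.635, -14.266)
Distance = 44.011; >= 1e-6 -> NOT closed

Answer: no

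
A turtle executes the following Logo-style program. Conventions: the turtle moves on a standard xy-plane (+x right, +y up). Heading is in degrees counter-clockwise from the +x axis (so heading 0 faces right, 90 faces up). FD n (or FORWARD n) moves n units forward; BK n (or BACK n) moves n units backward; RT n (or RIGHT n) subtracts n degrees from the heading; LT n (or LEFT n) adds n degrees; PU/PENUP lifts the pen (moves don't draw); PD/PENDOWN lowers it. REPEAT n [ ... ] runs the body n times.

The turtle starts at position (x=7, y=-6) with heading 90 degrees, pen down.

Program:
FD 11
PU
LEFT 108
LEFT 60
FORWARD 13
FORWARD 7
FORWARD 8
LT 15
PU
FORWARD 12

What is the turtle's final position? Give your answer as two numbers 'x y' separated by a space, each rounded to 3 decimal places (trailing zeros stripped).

Answer: 1.807 -34.372

Derivation:
Executing turtle program step by step:
Start: pos=(7,-6), heading=90, pen down
FD 11: (7,-6) -> (7,5) [heading=90, draw]
PU: pen up
LT 108: heading 90 -> 198
LT 60: heading 198 -> 258
FD 13: (7,5) -> (4.297,-7.716) [heading=258, move]
FD 7: (4.297,-7.716) -> (2.842,-14.563) [heading=258, move]
FD 8: (2.842,-14.563) -> (1.178,-22.388) [heading=258, move]
LT 15: heading 258 -> 273
PU: pen up
FD 12: (1.178,-22.388) -> (1.807,-34.372) [heading=273, move]
Final: pos=(1.807,-34.372), heading=273, 1 segment(s) drawn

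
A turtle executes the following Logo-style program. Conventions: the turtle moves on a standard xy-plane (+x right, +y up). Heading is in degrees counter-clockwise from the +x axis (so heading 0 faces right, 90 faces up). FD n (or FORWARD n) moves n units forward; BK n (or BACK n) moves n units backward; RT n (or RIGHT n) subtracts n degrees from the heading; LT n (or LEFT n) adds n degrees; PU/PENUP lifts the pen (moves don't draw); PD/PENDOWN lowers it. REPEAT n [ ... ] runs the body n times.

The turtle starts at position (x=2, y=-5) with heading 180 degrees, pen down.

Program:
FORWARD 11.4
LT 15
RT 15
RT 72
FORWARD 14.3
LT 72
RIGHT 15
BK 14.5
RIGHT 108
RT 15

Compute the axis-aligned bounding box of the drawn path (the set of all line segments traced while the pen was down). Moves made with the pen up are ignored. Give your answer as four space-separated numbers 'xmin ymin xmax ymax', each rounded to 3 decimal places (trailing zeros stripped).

Answer: -13.819 -5 2 8.6

Derivation:
Executing turtle program step by step:
Start: pos=(2,-5), heading=180, pen down
FD 11.4: (2,-5) -> (-9.4,-5) [heading=180, draw]
LT 15: heading 180 -> 195
RT 15: heading 195 -> 180
RT 72: heading 180 -> 108
FD 14.3: (-9.4,-5) -> (-13.819,8.6) [heading=108, draw]
LT 72: heading 108 -> 180
RT 15: heading 180 -> 165
BK 14.5: (-13.819,8.6) -> (0.187,4.847) [heading=165, draw]
RT 108: heading 165 -> 57
RT 15: heading 57 -> 42
Final: pos=(0.187,4.847), heading=42, 3 segment(s) drawn

Segment endpoints: x in {-13.819, -9.4, 0.187, 2}, y in {-5, -5, 4.847, 8.6}
xmin=-13.819, ymin=-5, xmax=2, ymax=8.6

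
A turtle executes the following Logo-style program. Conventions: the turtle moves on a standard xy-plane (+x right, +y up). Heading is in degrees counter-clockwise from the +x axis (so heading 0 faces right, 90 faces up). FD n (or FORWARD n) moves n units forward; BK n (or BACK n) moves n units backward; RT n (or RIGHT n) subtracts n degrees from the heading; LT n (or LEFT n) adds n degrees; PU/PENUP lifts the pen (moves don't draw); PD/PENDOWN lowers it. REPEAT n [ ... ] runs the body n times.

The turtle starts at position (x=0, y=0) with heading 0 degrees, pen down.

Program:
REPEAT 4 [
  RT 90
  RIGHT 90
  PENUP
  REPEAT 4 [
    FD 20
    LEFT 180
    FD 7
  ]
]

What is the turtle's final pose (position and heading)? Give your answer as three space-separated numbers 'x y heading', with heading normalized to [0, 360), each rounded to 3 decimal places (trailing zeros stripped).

Answer: 0 0 0

Derivation:
Executing turtle program step by step:
Start: pos=(0,0), heading=0, pen down
REPEAT 4 [
  -- iteration 1/4 --
  RT 90: heading 0 -> 270
  RT 90: heading 270 -> 180
  PU: pen up
  REPEAT 4 [
    -- iteration 1/4 --
    FD 20: (0,0) -> (-20,0) [heading=180, move]
    LT 180: heading 180 -> 0
    FD 7: (-20,0) -> (-13,0) [heading=0, move]
    -- iteration 2/4 --
    FD 20: (-13,0) -> (7,0) [heading=0, move]
    LT 180: heading 0 -> 180
    FD 7: (7,0) -> (0,0) [heading=180, move]
    -- iteration 3/4 --
    FD 20: (0,0) -> (-20,0) [heading=180, move]
    LT 180: heading 180 -> 0
    FD 7: (-20,0) -> (-13,0) [heading=0, move]
    -- iteration 4/4 --
    FD 20: (-13,0) -> (7,0) [heading=0, move]
    LT 180: heading 0 -> 180
    FD 7: (7,0) -> (0,0) [heading=180, move]
  ]
  -- iteration 2/4 --
  RT 90: heading 180 -> 90
  RT 90: heading 90 -> 0
  PU: pen up
  REPEAT 4 [
    -- iteration 1/4 --
    FD 20: (0,0) -> (20,0) [heading=0, move]
    LT 180: heading 0 -> 180
    FD 7: (20,0) -> (13,0) [heading=180, move]
    -- iteration 2/4 --
    FD 20: (13,0) -> (-7,0) [heading=180, move]
    LT 180: heading 180 -> 0
    FD 7: (-7,0) -> (0,0) [heading=0, move]
    -- iteration 3/4 --
    FD 20: (0,0) -> (20,0) [heading=0, move]
    LT 180: heading 0 -> 180
    FD 7: (20,0) -> (13,0) [heading=180, move]
    -- iteration 4/4 --
    FD 20: (13,0) -> (-7,0) [heading=180, move]
    LT 180: heading 180 -> 0
    FD 7: (-7,0) -> (0,0) [heading=0, move]
  ]
  -- iteration 3/4 --
  RT 90: heading 0 -> 270
  RT 90: heading 270 -> 180
  PU: pen up
  REPEAT 4 [
    -- iteration 1/4 --
    FD 20: (0,0) -> (-20,0) [heading=180, move]
    LT 180: heading 180 -> 0
    FD 7: (-20,0) -> (-13,0) [heading=0, move]
    -- iteration 2/4 --
    FD 20: (-13,0) -> (7,0) [heading=0, move]
    LT 180: heading 0 -> 180
    FD 7: (7,0) -> (0,0) [heading=180, move]
    -- iteration 3/4 --
    FD 20: (0,0) -> (-20,0) [heading=180, move]
    LT 180: heading 180 -> 0
    FD 7: (-20,0) -> (-13,0) [heading=0, move]
    -- iteration 4/4 --
    FD 20: (-13,0) -> (7,0) [heading=0, move]
    LT 180: heading 0 -> 180
    FD 7: (7,0) -> (0,0) [heading=180, move]
  ]
  -- iteration 4/4 --
  RT 90: heading 180 -> 90
  RT 90: heading 90 -> 0
  PU: pen up
  REPEAT 4 [
    -- iteration 1/4 --
    FD 20: (0,0) -> (20,0) [heading=0, move]
    LT 180: heading 0 -> 180
    FD 7: (20,0) -> (13,0) [heading=180, move]
    -- iteration 2/4 --
    FD 20: (13,0) -> (-7,0) [heading=180, move]
    LT 180: heading 180 -> 0
    FD 7: (-7,0) -> (0,0) [heading=0, move]
    -- iteration 3/4 --
    FD 20: (0,0) -> (20,0) [heading=0, move]
    LT 180: heading 0 -> 180
    FD 7: (20,0) -> (13,0) [heading=180, move]
    -- iteration 4/4 --
    FD 20: (13,0) -> (-7,0) [heading=180, move]
    LT 180: heading 180 -> 0
    FD 7: (-7,0) -> (0,0) [heading=0, move]
  ]
]
Final: pos=(0,0), heading=0, 0 segment(s) drawn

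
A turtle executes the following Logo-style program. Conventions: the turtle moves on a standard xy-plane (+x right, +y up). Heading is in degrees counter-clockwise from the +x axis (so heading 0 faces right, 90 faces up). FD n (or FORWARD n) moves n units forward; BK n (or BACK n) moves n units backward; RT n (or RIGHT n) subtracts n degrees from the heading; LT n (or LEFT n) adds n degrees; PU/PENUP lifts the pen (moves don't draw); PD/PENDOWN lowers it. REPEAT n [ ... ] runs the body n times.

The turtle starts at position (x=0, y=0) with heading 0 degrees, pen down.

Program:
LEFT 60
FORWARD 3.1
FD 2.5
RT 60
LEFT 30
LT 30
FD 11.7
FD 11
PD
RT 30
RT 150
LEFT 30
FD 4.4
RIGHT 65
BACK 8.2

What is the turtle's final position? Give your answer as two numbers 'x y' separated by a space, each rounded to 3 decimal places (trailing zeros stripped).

Executing turtle program step by step:
Start: pos=(0,0), heading=0, pen down
LT 60: heading 0 -> 60
FD 3.1: (0,0) -> (1.55,2.685) [heading=60, draw]
FD 2.5: (1.55,2.685) -> (2.8,4.85) [heading=60, draw]
RT 60: heading 60 -> 0
LT 30: heading 0 -> 30
LT 30: heading 30 -> 60
FD 11.7: (2.8,4.85) -> (8.65,14.982) [heading=60, draw]
FD 11: (8.65,14.982) -> (14.15,24.509) [heading=60, draw]
PD: pen down
RT 30: heading 60 -> 30
RT 150: heading 30 -> 240
LT 30: heading 240 -> 270
FD 4.4: (14.15,24.509) -> (14.15,20.109) [heading=270, draw]
RT 65: heading 270 -> 205
BK 8.2: (14.15,20.109) -> (21.582,23.574) [heading=205, draw]
Final: pos=(21.582,23.574), heading=205, 6 segment(s) drawn

Answer: 21.582 23.574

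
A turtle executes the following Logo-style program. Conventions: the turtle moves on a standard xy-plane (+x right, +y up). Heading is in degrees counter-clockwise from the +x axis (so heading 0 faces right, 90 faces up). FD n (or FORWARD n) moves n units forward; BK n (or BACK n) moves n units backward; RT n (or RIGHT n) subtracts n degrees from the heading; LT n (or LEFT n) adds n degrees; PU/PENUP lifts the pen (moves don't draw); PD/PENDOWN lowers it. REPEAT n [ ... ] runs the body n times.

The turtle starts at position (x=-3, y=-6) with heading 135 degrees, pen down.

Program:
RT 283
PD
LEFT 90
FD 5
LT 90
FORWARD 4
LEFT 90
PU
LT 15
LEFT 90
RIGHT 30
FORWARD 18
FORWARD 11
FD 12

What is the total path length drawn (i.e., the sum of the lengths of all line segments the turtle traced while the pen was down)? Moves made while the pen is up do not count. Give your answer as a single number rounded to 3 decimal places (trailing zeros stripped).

Executing turtle program step by step:
Start: pos=(-3,-6), heading=135, pen down
RT 283: heading 135 -> 212
PD: pen down
LT 90: heading 212 -> 302
FD 5: (-3,-6) -> (-0.35,-10.24) [heading=302, draw]
LT 90: heading 302 -> 32
FD 4: (-0.35,-10.24) -> (3.042,-8.121) [heading=32, draw]
LT 90: heading 32 -> 122
PU: pen up
LT 15: heading 122 -> 137
LT 90: heading 137 -> 227
RT 30: heading 227 -> 197
FD 18: (3.042,-8.121) -> (-14.172,-13.383) [heading=197, move]
FD 11: (-14.172,-13.383) -> (-24.691,-16.599) [heading=197, move]
FD 12: (-24.691,-16.599) -> (-36.167,-20.108) [heading=197, move]
Final: pos=(-36.167,-20.108), heading=197, 2 segment(s) drawn

Segment lengths:
  seg 1: (-3,-6) -> (-0.35,-10.24), length = 5
  seg 2: (-0.35,-10.24) -> (3.042,-8.121), length = 4
Total = 9

Answer: 9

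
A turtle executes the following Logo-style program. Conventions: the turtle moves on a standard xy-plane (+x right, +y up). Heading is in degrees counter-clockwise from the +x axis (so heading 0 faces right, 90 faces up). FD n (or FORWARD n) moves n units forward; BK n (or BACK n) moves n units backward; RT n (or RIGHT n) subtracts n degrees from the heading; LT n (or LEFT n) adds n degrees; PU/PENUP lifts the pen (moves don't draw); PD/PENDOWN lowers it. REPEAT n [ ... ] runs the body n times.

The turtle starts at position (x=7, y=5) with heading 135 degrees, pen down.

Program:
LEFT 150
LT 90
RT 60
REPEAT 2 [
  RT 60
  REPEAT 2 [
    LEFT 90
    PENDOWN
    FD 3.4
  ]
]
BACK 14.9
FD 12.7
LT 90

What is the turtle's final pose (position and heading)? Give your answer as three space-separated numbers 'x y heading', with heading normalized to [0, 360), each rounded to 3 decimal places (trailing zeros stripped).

Answer: 9.125 10.378 285

Derivation:
Executing turtle program step by step:
Start: pos=(7,5), heading=135, pen down
LT 150: heading 135 -> 285
LT 90: heading 285 -> 15
RT 60: heading 15 -> 315
REPEAT 2 [
  -- iteration 1/2 --
  RT 60: heading 315 -> 255
  REPEAT 2 [
    -- iteration 1/2 --
    LT 90: heading 255 -> 345
    PD: pen down
    FD 3.4: (7,5) -> (10.284,4.12) [heading=345, draw]
    -- iteration 2/2 --
    LT 90: heading 345 -> 75
    PD: pen down
    FD 3.4: (10.284,4.12) -> (11.164,7.404) [heading=75, draw]
  ]
  -- iteration 2/2 --
  RT 60: heading 75 -> 15
  REPEAT 2 [
    -- iteration 1/2 --
    LT 90: heading 15 -> 105
    PD: pen down
    FD 3.4: (11.164,7.404) -> (10.284,10.688) [heading=105, draw]
    -- iteration 2/2 --
    LT 90: heading 105 -> 195
    PD: pen down
    FD 3.4: (10.284,10.688) -> (7,9.808) [heading=195, draw]
  ]
]
BK 14.9: (7,9.808) -> (21.392,13.665) [heading=195, draw]
FD 12.7: (21.392,13.665) -> (9.125,10.378) [heading=195, draw]
LT 90: heading 195 -> 285
Final: pos=(9.125,10.378), heading=285, 6 segment(s) drawn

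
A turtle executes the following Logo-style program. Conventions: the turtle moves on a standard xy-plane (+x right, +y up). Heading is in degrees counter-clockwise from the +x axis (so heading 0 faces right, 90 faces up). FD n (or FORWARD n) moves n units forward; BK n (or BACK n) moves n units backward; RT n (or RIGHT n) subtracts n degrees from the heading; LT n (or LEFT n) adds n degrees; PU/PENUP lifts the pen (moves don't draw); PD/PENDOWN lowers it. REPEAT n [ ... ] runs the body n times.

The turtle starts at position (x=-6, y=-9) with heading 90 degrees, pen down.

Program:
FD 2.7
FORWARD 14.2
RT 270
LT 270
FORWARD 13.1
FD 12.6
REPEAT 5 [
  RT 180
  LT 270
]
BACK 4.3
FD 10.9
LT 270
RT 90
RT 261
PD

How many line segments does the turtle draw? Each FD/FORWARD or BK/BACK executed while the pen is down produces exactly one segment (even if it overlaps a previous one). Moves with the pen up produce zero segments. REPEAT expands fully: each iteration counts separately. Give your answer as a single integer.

Answer: 6

Derivation:
Executing turtle program step by step:
Start: pos=(-6,-9), heading=90, pen down
FD 2.7: (-6,-9) -> (-6,-6.3) [heading=90, draw]
FD 14.2: (-6,-6.3) -> (-6,7.9) [heading=90, draw]
RT 270: heading 90 -> 180
LT 270: heading 180 -> 90
FD 13.1: (-6,7.9) -> (-6,21) [heading=90, draw]
FD 12.6: (-6,21) -> (-6,33.6) [heading=90, draw]
REPEAT 5 [
  -- iteration 1/5 --
  RT 180: heading 90 -> 270
  LT 270: heading 270 -> 180
  -- iteration 2/5 --
  RT 180: heading 180 -> 0
  LT 270: heading 0 -> 270
  -- iteration 3/5 --
  RT 180: heading 270 -> 90
  LT 270: heading 90 -> 0
  -- iteration 4/5 --
  RT 180: heading 0 -> 180
  LT 270: heading 180 -> 90
  -- iteration 5/5 --
  RT 180: heading 90 -> 270
  LT 270: heading 270 -> 180
]
BK 4.3: (-6,33.6) -> (-1.7,33.6) [heading=180, draw]
FD 10.9: (-1.7,33.6) -> (-12.6,33.6) [heading=180, draw]
LT 270: heading 180 -> 90
RT 90: heading 90 -> 0
RT 261: heading 0 -> 99
PD: pen down
Final: pos=(-12.6,33.6), heading=99, 6 segment(s) drawn
Segments drawn: 6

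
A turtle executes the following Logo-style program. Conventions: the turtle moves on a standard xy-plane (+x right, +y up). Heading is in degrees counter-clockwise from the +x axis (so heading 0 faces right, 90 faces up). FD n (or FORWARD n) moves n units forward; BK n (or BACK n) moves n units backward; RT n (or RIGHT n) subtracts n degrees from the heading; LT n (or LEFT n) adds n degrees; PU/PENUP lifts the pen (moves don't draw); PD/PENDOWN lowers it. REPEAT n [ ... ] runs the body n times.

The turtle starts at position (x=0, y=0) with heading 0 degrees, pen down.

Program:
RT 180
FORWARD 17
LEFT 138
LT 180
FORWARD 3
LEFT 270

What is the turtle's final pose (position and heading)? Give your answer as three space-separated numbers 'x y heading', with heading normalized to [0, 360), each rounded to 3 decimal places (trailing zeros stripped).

Executing turtle program step by step:
Start: pos=(0,0), heading=0, pen down
RT 180: heading 0 -> 180
FD 17: (0,0) -> (-17,0) [heading=180, draw]
LT 138: heading 180 -> 318
LT 180: heading 318 -> 138
FD 3: (-17,0) -> (-19.229,2.007) [heading=138, draw]
LT 270: heading 138 -> 48
Final: pos=(-19.229,2.007), heading=48, 2 segment(s) drawn

Answer: -19.229 2.007 48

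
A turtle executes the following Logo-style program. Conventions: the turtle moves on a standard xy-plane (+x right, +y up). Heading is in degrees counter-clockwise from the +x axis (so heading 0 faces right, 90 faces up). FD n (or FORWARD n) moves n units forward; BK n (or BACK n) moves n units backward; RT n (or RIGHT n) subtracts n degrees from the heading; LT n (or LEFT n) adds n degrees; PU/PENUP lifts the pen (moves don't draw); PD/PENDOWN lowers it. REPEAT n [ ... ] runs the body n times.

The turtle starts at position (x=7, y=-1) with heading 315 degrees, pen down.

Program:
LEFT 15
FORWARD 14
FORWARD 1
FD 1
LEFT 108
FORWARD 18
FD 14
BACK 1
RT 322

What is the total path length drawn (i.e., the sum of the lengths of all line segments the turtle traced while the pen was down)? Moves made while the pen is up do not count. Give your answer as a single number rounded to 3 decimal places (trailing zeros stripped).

Executing turtle program step by step:
Start: pos=(7,-1), heading=315, pen down
LT 15: heading 315 -> 330
FD 14: (7,-1) -> (19.124,-8) [heading=330, draw]
FD 1: (19.124,-8) -> (19.99,-8.5) [heading=330, draw]
FD 1: (19.99,-8.5) -> (20.856,-9) [heading=330, draw]
LT 108: heading 330 -> 78
FD 18: (20.856,-9) -> (24.599,8.607) [heading=78, draw]
FD 14: (24.599,8.607) -> (27.51,22.301) [heading=78, draw]
BK 1: (27.51,22.301) -> (27.302,21.323) [heading=78, draw]
RT 322: heading 78 -> 116
Final: pos=(27.302,21.323), heading=116, 6 segment(s) drawn

Segment lengths:
  seg 1: (7,-1) -> (19.124,-8), length = 14
  seg 2: (19.124,-8) -> (19.99,-8.5), length = 1
  seg 3: (19.99,-8.5) -> (20.856,-9), length = 1
  seg 4: (20.856,-9) -> (24.599,8.607), length = 18
  seg 5: (24.599,8.607) -> (27.51,22.301), length = 14
  seg 6: (27.51,22.301) -> (27.302,21.323), length = 1
Total = 49

Answer: 49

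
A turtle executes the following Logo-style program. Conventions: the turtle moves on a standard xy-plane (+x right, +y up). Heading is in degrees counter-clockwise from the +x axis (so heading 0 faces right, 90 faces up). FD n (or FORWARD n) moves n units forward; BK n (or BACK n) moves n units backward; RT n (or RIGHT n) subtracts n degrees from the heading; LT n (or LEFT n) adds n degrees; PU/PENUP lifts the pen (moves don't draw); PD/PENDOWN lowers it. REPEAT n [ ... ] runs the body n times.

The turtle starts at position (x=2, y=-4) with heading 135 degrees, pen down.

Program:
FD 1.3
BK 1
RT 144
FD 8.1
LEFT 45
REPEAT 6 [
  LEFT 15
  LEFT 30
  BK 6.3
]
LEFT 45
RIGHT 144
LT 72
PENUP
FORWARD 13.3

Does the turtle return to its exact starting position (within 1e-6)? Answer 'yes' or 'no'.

Answer: no

Derivation:
Executing turtle program step by step:
Start: pos=(2,-4), heading=135, pen down
FD 1.3: (2,-4) -> (1.081,-3.081) [heading=135, draw]
BK 1: (1.081,-3.081) -> (1.788,-3.788) [heading=135, draw]
RT 144: heading 135 -> 351
FD 8.1: (1.788,-3.788) -> (9.788,-5.055) [heading=351, draw]
LT 45: heading 351 -> 36
REPEAT 6 [
  -- iteration 1/6 --
  LT 15: heading 36 -> 51
  LT 30: heading 51 -> 81
  BK 6.3: (9.788,-5.055) -> (8.803,-11.277) [heading=81, draw]
  -- iteration 2/6 --
  LT 15: heading 81 -> 96
  LT 30: heading 96 -> 126
  BK 6.3: (8.803,-11.277) -> (12.506,-16.374) [heading=126, draw]
  -- iteration 3/6 --
  LT 15: heading 126 -> 141
  LT 30: heading 141 -> 171
  BK 6.3: (12.506,-16.374) -> (18.728,-17.36) [heading=171, draw]
  -- iteration 4/6 --
  LT 15: heading 171 -> 186
  LT 30: heading 186 -> 216
  BK 6.3: (18.728,-17.36) -> (23.825,-13.657) [heading=216, draw]
  -- iteration 5/6 --
  LT 15: heading 216 -> 231
  LT 30: heading 231 -> 261
  BK 6.3: (23.825,-13.657) -> (24.81,-7.434) [heading=261, draw]
  -- iteration 6/6 --
  LT 15: heading 261 -> 276
  LT 30: heading 276 -> 306
  BK 6.3: (24.81,-7.434) -> (21.107,-2.337) [heading=306, draw]
]
LT 45: heading 306 -> 351
RT 144: heading 351 -> 207
LT 72: heading 207 -> 279
PU: pen up
FD 13.3: (21.107,-2.337) -> (23.188,-15.474) [heading=279, move]
Final: pos=(23.188,-15.474), heading=279, 9 segment(s) drawn

Start position: (2, -4)
Final position: (23.188, -15.474)
Distance = 24.095; >= 1e-6 -> NOT closed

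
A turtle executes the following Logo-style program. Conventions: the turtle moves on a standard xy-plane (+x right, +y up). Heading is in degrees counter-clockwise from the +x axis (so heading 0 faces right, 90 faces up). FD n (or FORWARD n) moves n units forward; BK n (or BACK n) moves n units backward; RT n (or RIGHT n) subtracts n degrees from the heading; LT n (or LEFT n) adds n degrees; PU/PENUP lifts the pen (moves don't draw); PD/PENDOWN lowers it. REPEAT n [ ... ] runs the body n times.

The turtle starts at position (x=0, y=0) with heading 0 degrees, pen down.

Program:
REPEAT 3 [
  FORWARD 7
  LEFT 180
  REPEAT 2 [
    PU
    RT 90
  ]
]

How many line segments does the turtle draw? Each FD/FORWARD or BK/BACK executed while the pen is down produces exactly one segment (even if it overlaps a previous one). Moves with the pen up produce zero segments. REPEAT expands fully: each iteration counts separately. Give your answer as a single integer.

Executing turtle program step by step:
Start: pos=(0,0), heading=0, pen down
REPEAT 3 [
  -- iteration 1/3 --
  FD 7: (0,0) -> (7,0) [heading=0, draw]
  LT 180: heading 0 -> 180
  REPEAT 2 [
    -- iteration 1/2 --
    PU: pen up
    RT 90: heading 180 -> 90
    -- iteration 2/2 --
    PU: pen up
    RT 90: heading 90 -> 0
  ]
  -- iteration 2/3 --
  FD 7: (7,0) -> (14,0) [heading=0, move]
  LT 180: heading 0 -> 180
  REPEAT 2 [
    -- iteration 1/2 --
    PU: pen up
    RT 90: heading 180 -> 90
    -- iteration 2/2 --
    PU: pen up
    RT 90: heading 90 -> 0
  ]
  -- iteration 3/3 --
  FD 7: (14,0) -> (21,0) [heading=0, move]
  LT 180: heading 0 -> 180
  REPEAT 2 [
    -- iteration 1/2 --
    PU: pen up
    RT 90: heading 180 -> 90
    -- iteration 2/2 --
    PU: pen up
    RT 90: heading 90 -> 0
  ]
]
Final: pos=(21,0), heading=0, 1 segment(s) drawn
Segments drawn: 1

Answer: 1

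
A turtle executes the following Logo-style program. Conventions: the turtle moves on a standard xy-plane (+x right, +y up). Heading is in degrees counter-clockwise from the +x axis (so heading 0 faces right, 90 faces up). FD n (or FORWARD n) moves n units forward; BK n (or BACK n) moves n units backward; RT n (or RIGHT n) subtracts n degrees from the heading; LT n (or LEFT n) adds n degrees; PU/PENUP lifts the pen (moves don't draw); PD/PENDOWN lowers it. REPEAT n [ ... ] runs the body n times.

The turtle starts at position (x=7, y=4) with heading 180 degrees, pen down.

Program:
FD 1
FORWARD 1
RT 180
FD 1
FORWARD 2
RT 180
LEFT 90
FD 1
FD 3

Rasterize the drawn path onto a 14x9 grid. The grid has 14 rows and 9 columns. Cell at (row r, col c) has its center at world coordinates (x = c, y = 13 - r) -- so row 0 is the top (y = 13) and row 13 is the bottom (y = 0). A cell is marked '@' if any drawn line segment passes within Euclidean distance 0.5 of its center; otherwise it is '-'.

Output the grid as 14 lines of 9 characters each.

Segment 0: (7,4) -> (6,4)
Segment 1: (6,4) -> (5,4)
Segment 2: (5,4) -> (6,4)
Segment 3: (6,4) -> (8,4)
Segment 4: (8,4) -> (8,3)
Segment 5: (8,3) -> (8,0)

Answer: ---------
---------
---------
---------
---------
---------
---------
---------
---------
-----@@@@
--------@
--------@
--------@
--------@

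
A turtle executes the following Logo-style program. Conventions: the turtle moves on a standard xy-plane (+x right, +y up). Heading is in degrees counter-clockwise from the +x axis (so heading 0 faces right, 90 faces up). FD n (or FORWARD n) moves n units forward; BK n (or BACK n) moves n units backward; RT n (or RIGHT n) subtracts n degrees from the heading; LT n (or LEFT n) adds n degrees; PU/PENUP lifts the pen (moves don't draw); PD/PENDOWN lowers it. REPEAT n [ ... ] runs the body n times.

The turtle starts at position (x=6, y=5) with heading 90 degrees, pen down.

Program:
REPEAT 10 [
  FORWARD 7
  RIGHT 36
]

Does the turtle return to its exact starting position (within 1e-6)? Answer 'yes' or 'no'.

Answer: yes

Derivation:
Executing turtle program step by step:
Start: pos=(6,5), heading=90, pen down
REPEAT 10 [
  -- iteration 1/10 --
  FD 7: (6,5) -> (6,12) [heading=90, draw]
  RT 36: heading 90 -> 54
  -- iteration 2/10 --
  FD 7: (6,12) -> (10.114,17.663) [heading=54, draw]
  RT 36: heading 54 -> 18
  -- iteration 3/10 --
  FD 7: (10.114,17.663) -> (16.772,19.826) [heading=18, draw]
  RT 36: heading 18 -> 342
  -- iteration 4/10 --
  FD 7: (16.772,19.826) -> (23.429,17.663) [heading=342, draw]
  RT 36: heading 342 -> 306
  -- iteration 5/10 --
  FD 7: (23.429,17.663) -> (27.544,12) [heading=306, draw]
  RT 36: heading 306 -> 270
  -- iteration 6/10 --
  FD 7: (27.544,12) -> (27.544,5) [heading=270, draw]
  RT 36: heading 270 -> 234
  -- iteration 7/10 --
  FD 7: (27.544,5) -> (23.429,-0.663) [heading=234, draw]
  RT 36: heading 234 -> 198
  -- iteration 8/10 --
  FD 7: (23.429,-0.663) -> (16.772,-2.826) [heading=198, draw]
  RT 36: heading 198 -> 162
  -- iteration 9/10 --
  FD 7: (16.772,-2.826) -> (10.114,-0.663) [heading=162, draw]
  RT 36: heading 162 -> 126
  -- iteration 10/10 --
  FD 7: (10.114,-0.663) -> (6,5) [heading=126, draw]
  RT 36: heading 126 -> 90
]
Final: pos=(6,5), heading=90, 10 segment(s) drawn

Start position: (6, 5)
Final position: (6, 5)
Distance = 0; < 1e-6 -> CLOSED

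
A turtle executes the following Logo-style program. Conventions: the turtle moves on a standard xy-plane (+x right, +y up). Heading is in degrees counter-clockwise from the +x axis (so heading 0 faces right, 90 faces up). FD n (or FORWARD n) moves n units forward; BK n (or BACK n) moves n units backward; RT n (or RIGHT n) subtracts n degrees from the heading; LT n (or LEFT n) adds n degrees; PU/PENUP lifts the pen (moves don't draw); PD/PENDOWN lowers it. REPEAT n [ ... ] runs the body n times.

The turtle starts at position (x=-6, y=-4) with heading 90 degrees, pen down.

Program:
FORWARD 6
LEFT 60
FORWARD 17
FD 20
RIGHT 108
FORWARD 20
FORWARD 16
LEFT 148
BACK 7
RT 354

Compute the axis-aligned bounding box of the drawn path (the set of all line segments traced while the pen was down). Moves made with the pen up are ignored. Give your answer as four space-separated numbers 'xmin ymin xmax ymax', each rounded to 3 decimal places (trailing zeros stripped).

Answer: -38.043 -4 -4.396 45.804

Derivation:
Executing turtle program step by step:
Start: pos=(-6,-4), heading=90, pen down
FD 6: (-6,-4) -> (-6,2) [heading=90, draw]
LT 60: heading 90 -> 150
FD 17: (-6,2) -> (-20.722,10.5) [heading=150, draw]
FD 20: (-20.722,10.5) -> (-38.043,20.5) [heading=150, draw]
RT 108: heading 150 -> 42
FD 20: (-38.043,20.5) -> (-23.18,33.883) [heading=42, draw]
FD 16: (-23.18,33.883) -> (-11.29,44.589) [heading=42, draw]
LT 148: heading 42 -> 190
BK 7: (-11.29,44.589) -> (-4.396,45.804) [heading=190, draw]
RT 354: heading 190 -> 196
Final: pos=(-4.396,45.804), heading=196, 6 segment(s) drawn

Segment endpoints: x in {-38.043, -23.18, -20.722, -11.29, -6, -4.396}, y in {-4, 2, 10.5, 20.5, 33.883, 44.589, 45.804}
xmin=-38.043, ymin=-4, xmax=-4.396, ymax=45.804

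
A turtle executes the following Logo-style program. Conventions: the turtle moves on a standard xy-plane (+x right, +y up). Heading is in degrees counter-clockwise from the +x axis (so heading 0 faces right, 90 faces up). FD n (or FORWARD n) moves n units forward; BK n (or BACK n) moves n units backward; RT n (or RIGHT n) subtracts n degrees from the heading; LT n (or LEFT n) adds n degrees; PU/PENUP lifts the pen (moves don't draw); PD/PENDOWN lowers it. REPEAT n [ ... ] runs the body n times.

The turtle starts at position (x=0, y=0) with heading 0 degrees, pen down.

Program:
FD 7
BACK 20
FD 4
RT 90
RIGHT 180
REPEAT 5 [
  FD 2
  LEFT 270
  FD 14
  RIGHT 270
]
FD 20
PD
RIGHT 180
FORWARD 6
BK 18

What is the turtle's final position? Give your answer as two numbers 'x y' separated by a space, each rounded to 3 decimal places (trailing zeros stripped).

Answer: 61 42

Derivation:
Executing turtle program step by step:
Start: pos=(0,0), heading=0, pen down
FD 7: (0,0) -> (7,0) [heading=0, draw]
BK 20: (7,0) -> (-13,0) [heading=0, draw]
FD 4: (-13,0) -> (-9,0) [heading=0, draw]
RT 90: heading 0 -> 270
RT 180: heading 270 -> 90
REPEAT 5 [
  -- iteration 1/5 --
  FD 2: (-9,0) -> (-9,2) [heading=90, draw]
  LT 270: heading 90 -> 0
  FD 14: (-9,2) -> (5,2) [heading=0, draw]
  RT 270: heading 0 -> 90
  -- iteration 2/5 --
  FD 2: (5,2) -> (5,4) [heading=90, draw]
  LT 270: heading 90 -> 0
  FD 14: (5,4) -> (19,4) [heading=0, draw]
  RT 270: heading 0 -> 90
  -- iteration 3/5 --
  FD 2: (19,4) -> (19,6) [heading=90, draw]
  LT 270: heading 90 -> 0
  FD 14: (19,6) -> (33,6) [heading=0, draw]
  RT 270: heading 0 -> 90
  -- iteration 4/5 --
  FD 2: (33,6) -> (33,8) [heading=90, draw]
  LT 270: heading 90 -> 0
  FD 14: (33,8) -> (47,8) [heading=0, draw]
  RT 270: heading 0 -> 90
  -- iteration 5/5 --
  FD 2: (47,8) -> (47,10) [heading=90, draw]
  LT 270: heading 90 -> 0
  FD 14: (47,10) -> (61,10) [heading=0, draw]
  RT 270: heading 0 -> 90
]
FD 20: (61,10) -> (61,30) [heading=90, draw]
PD: pen down
RT 180: heading 90 -> 270
FD 6: (61,30) -> (61,24) [heading=270, draw]
BK 18: (61,24) -> (61,42) [heading=270, draw]
Final: pos=(61,42), heading=270, 16 segment(s) drawn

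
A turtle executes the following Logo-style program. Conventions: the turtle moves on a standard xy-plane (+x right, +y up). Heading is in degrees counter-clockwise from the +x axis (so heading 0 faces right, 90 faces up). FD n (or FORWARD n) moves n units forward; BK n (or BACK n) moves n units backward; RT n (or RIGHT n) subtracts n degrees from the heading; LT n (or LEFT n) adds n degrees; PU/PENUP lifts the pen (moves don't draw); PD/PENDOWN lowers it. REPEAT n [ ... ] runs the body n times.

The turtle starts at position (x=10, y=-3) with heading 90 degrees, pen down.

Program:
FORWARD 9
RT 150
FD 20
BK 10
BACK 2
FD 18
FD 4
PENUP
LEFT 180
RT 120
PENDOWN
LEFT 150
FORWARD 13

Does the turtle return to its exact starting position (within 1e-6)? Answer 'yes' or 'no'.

Executing turtle program step by step:
Start: pos=(10,-3), heading=90, pen down
FD 9: (10,-3) -> (10,6) [heading=90, draw]
RT 150: heading 90 -> 300
FD 20: (10,6) -> (20,-11.321) [heading=300, draw]
BK 10: (20,-11.321) -> (15,-2.66) [heading=300, draw]
BK 2: (15,-2.66) -> (14,-0.928) [heading=300, draw]
FD 18: (14,-0.928) -> (23,-16.517) [heading=300, draw]
FD 4: (23,-16.517) -> (25,-19.981) [heading=300, draw]
PU: pen up
LT 180: heading 300 -> 120
RT 120: heading 120 -> 0
PD: pen down
LT 150: heading 0 -> 150
FD 13: (25,-19.981) -> (13.742,-13.481) [heading=150, draw]
Final: pos=(13.742,-13.481), heading=150, 7 segment(s) drawn

Start position: (10, -3)
Final position: (13.742, -13.481)
Distance = 11.129; >= 1e-6 -> NOT closed

Answer: no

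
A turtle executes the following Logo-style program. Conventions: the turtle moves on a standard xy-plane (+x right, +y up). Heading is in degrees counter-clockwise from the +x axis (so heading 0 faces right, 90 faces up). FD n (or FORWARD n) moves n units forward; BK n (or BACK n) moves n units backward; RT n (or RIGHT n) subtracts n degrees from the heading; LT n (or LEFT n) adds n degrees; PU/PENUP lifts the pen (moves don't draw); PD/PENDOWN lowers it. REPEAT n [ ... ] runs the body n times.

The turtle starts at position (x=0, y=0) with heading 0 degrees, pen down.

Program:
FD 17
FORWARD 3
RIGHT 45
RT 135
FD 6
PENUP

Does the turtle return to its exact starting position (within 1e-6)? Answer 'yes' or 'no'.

Answer: no

Derivation:
Executing turtle program step by step:
Start: pos=(0,0), heading=0, pen down
FD 17: (0,0) -> (17,0) [heading=0, draw]
FD 3: (17,0) -> (20,0) [heading=0, draw]
RT 45: heading 0 -> 315
RT 135: heading 315 -> 180
FD 6: (20,0) -> (14,0) [heading=180, draw]
PU: pen up
Final: pos=(14,0), heading=180, 3 segment(s) drawn

Start position: (0, 0)
Final position: (14, 0)
Distance = 14; >= 1e-6 -> NOT closed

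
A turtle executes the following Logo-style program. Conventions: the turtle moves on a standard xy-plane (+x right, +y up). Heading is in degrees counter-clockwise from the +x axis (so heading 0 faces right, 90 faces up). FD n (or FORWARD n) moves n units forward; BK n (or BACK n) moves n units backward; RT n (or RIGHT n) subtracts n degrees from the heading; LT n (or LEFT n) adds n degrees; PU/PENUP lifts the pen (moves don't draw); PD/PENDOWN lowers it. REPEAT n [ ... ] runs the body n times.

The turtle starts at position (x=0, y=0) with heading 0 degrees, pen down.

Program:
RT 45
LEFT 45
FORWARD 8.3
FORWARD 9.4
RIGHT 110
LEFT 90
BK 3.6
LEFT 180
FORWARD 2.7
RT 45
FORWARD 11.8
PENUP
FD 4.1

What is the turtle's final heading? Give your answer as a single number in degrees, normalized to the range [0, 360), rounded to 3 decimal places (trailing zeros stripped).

Executing turtle program step by step:
Start: pos=(0,0), heading=0, pen down
RT 45: heading 0 -> 315
LT 45: heading 315 -> 0
FD 8.3: (0,0) -> (8.3,0) [heading=0, draw]
FD 9.4: (8.3,0) -> (17.7,0) [heading=0, draw]
RT 110: heading 0 -> 250
LT 90: heading 250 -> 340
BK 3.6: (17.7,0) -> (14.317,1.231) [heading=340, draw]
LT 180: heading 340 -> 160
FD 2.7: (14.317,1.231) -> (11.78,2.155) [heading=160, draw]
RT 45: heading 160 -> 115
FD 11.8: (11.78,2.155) -> (6.793,12.849) [heading=115, draw]
PU: pen up
FD 4.1: (6.793,12.849) -> (5.06,16.565) [heading=115, move]
Final: pos=(5.06,16.565), heading=115, 5 segment(s) drawn

Answer: 115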